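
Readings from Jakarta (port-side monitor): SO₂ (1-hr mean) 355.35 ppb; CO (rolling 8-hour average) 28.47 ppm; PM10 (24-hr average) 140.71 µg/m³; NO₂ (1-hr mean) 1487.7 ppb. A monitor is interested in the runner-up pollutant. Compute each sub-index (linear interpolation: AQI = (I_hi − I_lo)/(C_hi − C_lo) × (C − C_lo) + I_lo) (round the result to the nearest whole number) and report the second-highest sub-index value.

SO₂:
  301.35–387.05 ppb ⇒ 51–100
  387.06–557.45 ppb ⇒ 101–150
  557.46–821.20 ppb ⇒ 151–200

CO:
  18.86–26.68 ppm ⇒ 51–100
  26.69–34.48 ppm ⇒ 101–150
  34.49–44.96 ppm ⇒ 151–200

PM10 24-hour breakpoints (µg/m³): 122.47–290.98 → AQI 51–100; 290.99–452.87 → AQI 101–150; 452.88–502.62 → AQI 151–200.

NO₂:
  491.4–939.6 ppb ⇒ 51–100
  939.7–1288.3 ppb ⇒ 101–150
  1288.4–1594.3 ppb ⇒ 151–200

112

SO₂: row 301.35–387.05 (AQI 51–100). (100−51)·(355.35−301.35)/(387.05−301.35) + 51 = 49·54.00/85.70 + 51 ≈ 81.88 → 82.
CO: row 26.69–34.48 (AQI 101–150). (150−101)·(28.47−26.69)/(34.48−26.69) + 101 = 49·1.78/7.79 + 101 ≈ 112.20 → 112.
PM10 140.71: bracket 122.47–290.98 → index 51–100; slope 49/168.51, offset 18.24.
AQI = 51 + 49/168.51·18.24 ≈ 56.30 ⇒ 56.
NO₂: row 1288.4–1594.3 (AQI 151–200). (200−151)·(1487.7−1288.4)/(1594.3−1288.4) + 151 = 49·199.3/305.9 + 151 ≈ 182.92 → 183.
Sub-indices: SO₂→82, CO→112, PM10→56, NO₂→183. Ranked high→low: 183, 112, 82, 56. Second-highest sub-index = 112.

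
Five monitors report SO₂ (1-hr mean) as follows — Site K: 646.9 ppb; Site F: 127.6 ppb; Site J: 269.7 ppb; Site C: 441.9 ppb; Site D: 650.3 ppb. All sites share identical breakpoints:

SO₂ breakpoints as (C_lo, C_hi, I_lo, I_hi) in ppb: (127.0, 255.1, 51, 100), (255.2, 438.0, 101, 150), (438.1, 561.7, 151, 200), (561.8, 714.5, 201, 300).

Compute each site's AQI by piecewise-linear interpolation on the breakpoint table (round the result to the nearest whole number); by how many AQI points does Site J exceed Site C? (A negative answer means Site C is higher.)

Site K: row 561.8–714.5 (AQI 201–300). (300−201)·(646.9−561.8)/(714.5−561.8) + 201 = 99·85.1/152.7 + 201 ≈ 256.17 → 256.
Site F: 127.6 ∈ [127.0, 255.1] ↔ index [51, 100].
51 + (127.6−127.0)·(100−51)/(255.1−127.0) = 51 + 0.6·49/128.1 ≈ 51.23, so AQI = 51.
Site J: 269.7 lies in 255.2–438.0, so I_lo=101, I_hi=150, C_lo=255.2, C_hi=438.0.
(150−101)/(438.0−255.2) × (269.7−255.2) + 101 = 49/182.8 × 14.5 + 101 ≈ 104.89 → 105.
Site C: 441.9 lies in 438.1–561.7, so I_lo=151, I_hi=200, C_lo=438.1, C_hi=561.7.
(200−151)/(561.7−438.1) × (441.9−438.1) + 151 = 49/123.6 × 3.8 + 151 ≈ 152.51 → 153.
Site D: 650.3 lies in 561.8–714.5, so I_lo=201, I_hi=300, C_lo=561.8, C_hi=714.5.
(300−201)/(714.5−561.8) × (650.3−561.8) + 201 = 99/152.7 × 88.5 + 201 ≈ 258.38 → 258.
AQIs: Site K=256, Site F=51, Site J=105, Site C=153, Site D=258. Site J (105) − Site C (153) = -48.

-48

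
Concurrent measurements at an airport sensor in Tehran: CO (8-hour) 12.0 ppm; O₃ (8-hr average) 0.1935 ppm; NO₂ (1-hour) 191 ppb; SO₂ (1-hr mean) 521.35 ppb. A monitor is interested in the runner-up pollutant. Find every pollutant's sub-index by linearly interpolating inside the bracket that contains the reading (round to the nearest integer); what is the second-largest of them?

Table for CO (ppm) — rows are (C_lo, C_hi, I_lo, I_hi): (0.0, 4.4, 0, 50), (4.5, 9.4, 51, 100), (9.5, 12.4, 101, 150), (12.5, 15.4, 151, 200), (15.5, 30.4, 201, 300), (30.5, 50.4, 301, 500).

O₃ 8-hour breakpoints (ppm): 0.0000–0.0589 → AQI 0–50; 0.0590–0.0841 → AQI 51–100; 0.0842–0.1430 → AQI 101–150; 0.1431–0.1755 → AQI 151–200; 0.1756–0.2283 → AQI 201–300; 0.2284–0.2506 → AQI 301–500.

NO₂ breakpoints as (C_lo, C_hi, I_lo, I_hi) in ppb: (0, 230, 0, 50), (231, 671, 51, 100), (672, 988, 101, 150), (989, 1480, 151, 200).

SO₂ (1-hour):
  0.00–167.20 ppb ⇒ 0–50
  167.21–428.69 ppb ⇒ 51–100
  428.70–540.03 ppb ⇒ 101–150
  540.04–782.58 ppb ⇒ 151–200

143

CO: 12.0 lies in 9.5–12.4, so I_lo=101, I_hi=150, C_lo=9.5, C_hi=12.4.
(150−101)/(12.4−9.5) × (12.0−9.5) + 101 = 49/2.9 × 2.5 + 101 ≈ 143.24 → 143.
O₃: 0.1935 lies in 0.1756–0.2283, so I_lo=201, I_hi=300, C_lo=0.1756, C_hi=0.2283.
(300−201)/(0.2283−0.1756) × (0.1935−0.1756) + 201 = 99/0.0527 × 0.0179 + 201 ≈ 234.63 → 235.
NO₂: row 0–230 (AQI 0–50). (50−0)·(191−0)/(230−0) + 0 = 50·191/230 + 0 ≈ 41.52 → 42.
SO₂ 521.35: bracket 428.70–540.03 → index 101–150; slope 49/111.33, offset 92.65.
AQI = 101 + 49/111.33·92.65 ≈ 141.78 ⇒ 142.
Sub-indices: CO→143, O₃→235, NO₂→42, SO₂→142. Ranked high→low: 235, 143, 142, 42. Second-highest sub-index = 143.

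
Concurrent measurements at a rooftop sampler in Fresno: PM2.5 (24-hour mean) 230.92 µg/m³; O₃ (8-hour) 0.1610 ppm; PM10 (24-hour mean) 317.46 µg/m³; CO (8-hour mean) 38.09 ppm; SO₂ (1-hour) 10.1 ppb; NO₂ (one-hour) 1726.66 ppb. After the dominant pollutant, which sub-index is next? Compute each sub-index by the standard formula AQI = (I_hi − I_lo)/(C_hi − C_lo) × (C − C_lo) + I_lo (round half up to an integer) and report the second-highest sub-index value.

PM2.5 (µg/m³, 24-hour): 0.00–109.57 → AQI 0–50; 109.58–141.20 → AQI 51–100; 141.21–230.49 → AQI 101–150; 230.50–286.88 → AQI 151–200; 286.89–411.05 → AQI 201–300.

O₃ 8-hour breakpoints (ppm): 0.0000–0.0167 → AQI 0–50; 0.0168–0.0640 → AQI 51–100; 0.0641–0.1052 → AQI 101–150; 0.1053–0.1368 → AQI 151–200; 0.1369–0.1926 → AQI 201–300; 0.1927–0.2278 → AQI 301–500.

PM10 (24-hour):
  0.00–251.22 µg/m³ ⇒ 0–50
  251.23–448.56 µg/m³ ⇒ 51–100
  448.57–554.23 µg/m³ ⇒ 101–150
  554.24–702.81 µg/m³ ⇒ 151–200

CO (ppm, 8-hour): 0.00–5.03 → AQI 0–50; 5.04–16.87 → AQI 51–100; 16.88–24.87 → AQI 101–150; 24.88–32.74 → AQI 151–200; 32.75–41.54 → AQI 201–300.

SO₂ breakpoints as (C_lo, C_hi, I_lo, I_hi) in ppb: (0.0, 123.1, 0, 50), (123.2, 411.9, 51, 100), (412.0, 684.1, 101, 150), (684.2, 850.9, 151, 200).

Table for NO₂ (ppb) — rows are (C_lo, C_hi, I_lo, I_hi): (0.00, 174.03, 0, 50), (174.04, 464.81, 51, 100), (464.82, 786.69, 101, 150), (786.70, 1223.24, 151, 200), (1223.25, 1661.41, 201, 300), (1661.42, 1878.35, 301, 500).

PM2.5: 230.92 ∈ [230.50, 286.88] ↔ index [151, 200].
151 + (230.92−230.50)·(200−151)/(286.88−230.50) = 151 + 0.42·49/56.38 ≈ 151.37, so AQI = 151.
O₃: 0.1610 lies in 0.1369–0.1926, so I_lo=201, I_hi=300, C_lo=0.1369, C_hi=0.1926.
(300−201)/(0.1926−0.1369) × (0.1610−0.1369) + 201 = 99/0.0557 × 0.0241 + 201 ≈ 243.83 → 244.
PM10: 317.46 lies in 251.23–448.56, so I_lo=51, I_hi=100, C_lo=251.23, C_hi=448.56.
(100−51)/(448.56−251.23) × (317.46−251.23) + 51 = 49/197.33 × 66.23 + 51 ≈ 67.45 → 67.
CO 38.09: bracket 32.75–41.54 → index 201–300; slope 99/8.79, offset 5.34.
AQI = 201 + 99/8.79·5.34 ≈ 261.14 ⇒ 261.
SO₂: 10.1 ∈ [0.0, 123.1] ↔ index [0, 50].
0 + (10.1−0.0)·(50−0)/(123.1−0.0) = 0 + 10.1·50/123.1 ≈ 4.10, so AQI = 4.
NO₂: 1726.66 lies in 1661.42–1878.35, so I_lo=301, I_hi=500, C_lo=1661.42, C_hi=1878.35.
(500−301)/(1878.35−1661.42) × (1726.66−1661.42) + 301 = 199/216.93 × 65.24 + 301 ≈ 360.85 → 361.
Sub-indices: PM2.5→151, O₃→244, PM10→67, CO→261, SO₂→4, NO₂→361. Ranked high→low: 361, 261, 244, 151, 67, 4. Second-highest sub-index = 261.

261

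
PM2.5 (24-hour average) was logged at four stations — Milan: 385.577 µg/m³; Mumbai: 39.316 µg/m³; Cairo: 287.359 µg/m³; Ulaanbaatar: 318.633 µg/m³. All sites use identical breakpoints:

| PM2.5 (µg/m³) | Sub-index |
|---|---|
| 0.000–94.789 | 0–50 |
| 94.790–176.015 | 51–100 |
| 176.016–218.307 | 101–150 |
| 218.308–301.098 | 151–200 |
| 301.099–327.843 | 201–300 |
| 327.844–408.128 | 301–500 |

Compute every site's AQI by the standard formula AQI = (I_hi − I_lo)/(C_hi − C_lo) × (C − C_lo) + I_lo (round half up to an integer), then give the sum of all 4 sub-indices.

Milan 385.577: bracket 327.844–408.128 → index 301–500; slope 199/80.284, offset 57.733.
AQI = 301 + 199/80.284·57.733 ≈ 444.10 ⇒ 444.
Mumbai 39.316: bracket 0.000–94.789 → index 0–50; slope 50/94.789, offset 39.316.
AQI = 0 + 50/94.789·39.316 ≈ 20.74 ⇒ 21.
Cairo: 287.359 lies in 218.308–301.098, so I_lo=151, I_hi=200, C_lo=218.308, C_hi=301.098.
(200−151)/(301.098−218.308) × (287.359−218.308) + 151 = 49/82.790 × 69.051 + 151 ≈ 191.87 → 192.
Ulaanbaatar: 318.633 ∈ [301.099, 327.843] ↔ index [201, 300].
201 + (318.633−301.099)·(300−201)/(327.843−301.099) = 201 + 17.534·99/26.744 ≈ 265.91, so AQI = 266.
AQIs: Milan=444, Mumbai=21, Cairo=192, Ulaanbaatar=266. Sum = 444 + 21 + 192 + 266 = 923.

923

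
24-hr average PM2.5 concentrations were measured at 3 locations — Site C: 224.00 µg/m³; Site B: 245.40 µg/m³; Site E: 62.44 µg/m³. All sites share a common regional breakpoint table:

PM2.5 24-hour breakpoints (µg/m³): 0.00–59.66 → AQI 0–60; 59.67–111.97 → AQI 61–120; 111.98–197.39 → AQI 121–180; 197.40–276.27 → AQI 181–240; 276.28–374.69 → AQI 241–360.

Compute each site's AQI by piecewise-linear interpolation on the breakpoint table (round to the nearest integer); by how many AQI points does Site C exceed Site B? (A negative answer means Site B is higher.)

Site C: row 197.40–276.27 (AQI 181–240). (240−181)·(224.00−197.40)/(276.27−197.40) + 181 = 59·26.60/78.87 + 181 ≈ 200.90 → 201.
Site B 245.40: bracket 197.40–276.27 → index 181–240; slope 59/78.87, offset 48.00.
AQI = 181 + 59/78.87·48.00 ≈ 216.91 ⇒ 217.
Site E 62.44: bracket 59.67–111.97 → index 61–120; slope 59/52.30, offset 2.77.
AQI = 61 + 59/52.30·2.77 ≈ 64.12 ⇒ 64.
AQIs: Site C=201, Site B=217, Site E=64. Site C (201) − Site B (217) = -16.

-16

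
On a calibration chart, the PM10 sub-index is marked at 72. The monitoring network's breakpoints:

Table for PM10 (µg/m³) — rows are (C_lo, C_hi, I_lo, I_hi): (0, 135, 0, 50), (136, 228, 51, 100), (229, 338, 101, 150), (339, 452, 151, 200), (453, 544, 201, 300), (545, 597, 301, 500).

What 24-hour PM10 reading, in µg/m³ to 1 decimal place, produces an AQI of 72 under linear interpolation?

AQI 72 lies in the 51–100 band, which corresponds to 136–228 µg/m³.
C = 136 + (72−51)×(228−136)/(100−51) = 136 + 21×92/49 ≈ 175.429 µg/m³ → 175.4 µg/m³ to 1 dp.

175.4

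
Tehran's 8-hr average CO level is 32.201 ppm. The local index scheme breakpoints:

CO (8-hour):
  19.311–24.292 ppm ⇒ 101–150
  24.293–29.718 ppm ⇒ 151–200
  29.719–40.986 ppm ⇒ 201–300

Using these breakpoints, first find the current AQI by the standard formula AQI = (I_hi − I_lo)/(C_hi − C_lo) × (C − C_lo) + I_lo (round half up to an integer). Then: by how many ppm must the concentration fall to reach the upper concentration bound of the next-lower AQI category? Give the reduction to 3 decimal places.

CO 32.201: bracket 29.719–40.986 → index 201–300; slope 99/11.267, offset 2.482.
AQI = 201 + 99/11.267·2.482 ≈ 222.81 ⇒ 223.
Current AQI 223 is in the Very Unhealthy range (201–300). The next-lower category tops out at AQI 200, whose upper concentration bound is 29.718 ppm.
Reduction needed = 32.201 − 29.718 = 2.483 ppm.

2.483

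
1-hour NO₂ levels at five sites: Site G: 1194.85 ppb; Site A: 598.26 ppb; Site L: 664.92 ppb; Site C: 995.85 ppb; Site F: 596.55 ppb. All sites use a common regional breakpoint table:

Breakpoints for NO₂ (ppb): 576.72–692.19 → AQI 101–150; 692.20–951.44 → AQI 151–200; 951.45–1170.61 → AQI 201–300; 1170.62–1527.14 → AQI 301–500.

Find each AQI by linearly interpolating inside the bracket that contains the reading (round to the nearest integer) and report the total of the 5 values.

Site G: 1194.85 ∈ [1170.62, 1527.14] ↔ index [301, 500].
301 + (1194.85−1170.62)·(500−301)/(1527.14−1170.62) = 301 + 24.23·199/356.52 ≈ 314.52, so AQI = 315.
Site A 598.26: bracket 576.72–692.19 → index 101–150; slope 49/115.47, offset 21.54.
AQI = 101 + 49/115.47·21.54 ≈ 110.14 ⇒ 110.
Site L: 664.92 ∈ [576.72, 692.19] ↔ index [101, 150].
101 + (664.92−576.72)·(150−101)/(692.19−576.72) = 101 + 88.20·49/115.47 ≈ 138.43, so AQI = 138.
Site C: 995.85 ∈ [951.45, 1170.61] ↔ index [201, 300].
201 + (995.85−951.45)·(300−201)/(1170.61−951.45) = 201 + 44.40·99/219.16 ≈ 221.06, so AQI = 221.
Site F: 596.55 ∈ [576.72, 692.19] ↔ index [101, 150].
101 + (596.55−576.72)·(150−101)/(692.19−576.72) = 101 + 19.83·49/115.47 ≈ 109.41, so AQI = 109.
AQIs: Site G=315, Site A=110, Site L=138, Site C=221, Site F=109. Sum = 315 + 110 + 138 + 221 + 109 = 893.

893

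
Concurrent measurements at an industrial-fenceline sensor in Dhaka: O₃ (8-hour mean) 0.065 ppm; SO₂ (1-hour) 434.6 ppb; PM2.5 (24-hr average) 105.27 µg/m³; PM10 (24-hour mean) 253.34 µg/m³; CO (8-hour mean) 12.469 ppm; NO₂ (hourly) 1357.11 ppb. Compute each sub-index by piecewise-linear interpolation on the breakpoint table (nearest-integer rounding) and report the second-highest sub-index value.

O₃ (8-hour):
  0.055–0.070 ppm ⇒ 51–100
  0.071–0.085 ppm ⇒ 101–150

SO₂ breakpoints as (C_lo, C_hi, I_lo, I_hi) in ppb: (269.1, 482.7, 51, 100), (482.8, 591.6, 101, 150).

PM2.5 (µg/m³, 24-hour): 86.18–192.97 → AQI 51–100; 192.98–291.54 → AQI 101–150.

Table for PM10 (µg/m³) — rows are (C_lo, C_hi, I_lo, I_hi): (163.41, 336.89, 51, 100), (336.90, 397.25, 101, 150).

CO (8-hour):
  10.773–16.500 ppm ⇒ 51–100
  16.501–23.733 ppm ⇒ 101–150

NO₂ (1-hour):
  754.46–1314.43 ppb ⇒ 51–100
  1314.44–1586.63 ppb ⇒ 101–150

89

O₃ 0.065: bracket 0.055–0.070 → index 51–100; slope 49/0.015, offset 0.010.
AQI = 51 + 49/0.015·0.010 ≈ 83.67 ⇒ 84.
SO₂: 434.6 lies in 269.1–482.7, so I_lo=51, I_hi=100, C_lo=269.1, C_hi=482.7.
(100−51)/(482.7−269.1) × (434.6−269.1) + 51 = 49/213.6 × 165.5 + 51 ≈ 88.97 → 89.
PM2.5: 105.27 lies in 86.18–192.97, so I_lo=51, I_hi=100, C_lo=86.18, C_hi=192.97.
(100−51)/(192.97−86.18) × (105.27−86.18) + 51 = 49/106.79 × 19.09 + 51 ≈ 59.76 → 60.
PM10: 253.34 lies in 163.41–336.89, so I_lo=51, I_hi=100, C_lo=163.41, C_hi=336.89.
(100−51)/(336.89−163.41) × (253.34−163.41) + 51 = 49/173.48 × 89.93 + 51 ≈ 76.40 → 76.
CO: 12.469 lies in 10.773–16.500, so I_lo=51, I_hi=100, C_lo=10.773, C_hi=16.500.
(100−51)/(16.500−10.773) × (12.469−10.773) + 51 = 49/5.727 × 1.696 + 51 ≈ 65.51 → 66.
NO₂: 1357.11 lies in 1314.44–1586.63, so I_lo=101, I_hi=150, C_lo=1314.44, C_hi=1586.63.
(150−101)/(1586.63−1314.44) × (1357.11−1314.44) + 101 = 49/272.19 × 42.67 + 101 ≈ 108.68 → 109.
Sub-indices: O₃→84, SO₂→89, PM2.5→60, PM10→76, CO→66, NO₂→109. Ranked high→low: 109, 89, 84, 76, 66, 60. Second-highest sub-index = 89.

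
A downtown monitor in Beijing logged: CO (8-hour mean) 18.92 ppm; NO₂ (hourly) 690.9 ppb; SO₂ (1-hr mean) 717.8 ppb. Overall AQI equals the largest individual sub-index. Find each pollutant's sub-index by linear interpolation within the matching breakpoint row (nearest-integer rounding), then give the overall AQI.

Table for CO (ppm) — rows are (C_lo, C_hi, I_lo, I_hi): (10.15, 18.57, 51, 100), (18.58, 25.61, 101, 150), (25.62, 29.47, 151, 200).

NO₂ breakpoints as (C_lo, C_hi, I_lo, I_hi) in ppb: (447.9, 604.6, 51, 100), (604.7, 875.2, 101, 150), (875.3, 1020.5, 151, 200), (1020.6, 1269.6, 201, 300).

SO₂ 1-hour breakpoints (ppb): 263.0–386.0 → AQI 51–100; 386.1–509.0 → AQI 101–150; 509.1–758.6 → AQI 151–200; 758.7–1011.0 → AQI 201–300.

CO: 18.92 ∈ [18.58, 25.61] ↔ index [101, 150].
101 + (18.92−18.58)·(150−101)/(25.61−18.58) = 101 + 0.34·49/7.03 ≈ 103.37, so AQI = 103.
NO₂: 690.9 ∈ [604.7, 875.2] ↔ index [101, 150].
101 + (690.9−604.7)·(150−101)/(875.2−604.7) = 101 + 86.2·49/270.5 ≈ 116.61, so AQI = 117.
SO₂: 717.8 lies in 509.1–758.6, so I_lo=151, I_hi=200, C_lo=509.1, C_hi=758.6.
(200−151)/(758.6−509.1) × (717.8−509.1) + 151 = 49/249.5 × 208.7 + 151 ≈ 191.99 → 192.
Sub-indices: CO→103, NO₂→117, SO₂→192. Overall AQI = max = 192; dominant pollutant is SO₂.

192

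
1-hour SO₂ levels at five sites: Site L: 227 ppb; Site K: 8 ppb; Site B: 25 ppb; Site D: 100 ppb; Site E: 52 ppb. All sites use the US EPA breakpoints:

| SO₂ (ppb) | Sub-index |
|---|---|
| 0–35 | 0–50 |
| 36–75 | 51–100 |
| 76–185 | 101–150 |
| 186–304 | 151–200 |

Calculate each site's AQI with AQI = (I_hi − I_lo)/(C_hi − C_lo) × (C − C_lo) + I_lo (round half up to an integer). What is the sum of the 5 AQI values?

Site L: row 186–304 (AQI 151–200). (200−151)·(227−186)/(304−186) + 151 = 49·41/118 + 151 ≈ 168.03 → 168.
Site K: 8 lies in 0–35, so I_lo=0, I_hi=50, C_lo=0, C_hi=35.
(50−0)/(35−0) × (8−0) + 0 = 50/35 × 8 + 0 ≈ 11.43 → 11.
Site B: row 0–35 (AQI 0–50). (50−0)·(25−0)/(35−0) + 0 = 50·25/35 + 0 ≈ 35.71 → 36.
Site D: 100 ∈ [76, 185] ↔ index [101, 150].
101 + (100−76)·(150−101)/(185−76) = 101 + 24·49/109 ≈ 111.79, so AQI = 112.
Site E: row 36–75 (AQI 51–100). (100−51)·(52−36)/(75−36) + 51 = 49·16/39 + 51 ≈ 71.10 → 71.
AQIs: Site L=168, Site K=11, Site B=36, Site D=112, Site E=71. Sum = 168 + 11 + 36 + 112 + 71 = 398.

398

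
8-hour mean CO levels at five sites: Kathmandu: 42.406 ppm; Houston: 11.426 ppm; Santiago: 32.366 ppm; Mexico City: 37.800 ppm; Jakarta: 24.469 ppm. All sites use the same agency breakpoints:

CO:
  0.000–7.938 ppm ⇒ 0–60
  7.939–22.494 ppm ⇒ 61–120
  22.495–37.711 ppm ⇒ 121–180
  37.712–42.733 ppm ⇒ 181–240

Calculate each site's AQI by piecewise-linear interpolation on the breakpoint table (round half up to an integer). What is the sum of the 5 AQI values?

781

Kathmandu: 42.406 lies in 37.712–42.733, so I_lo=181, I_hi=240, C_lo=37.712, C_hi=42.733.
(240−181)/(42.733−37.712) × (42.406−37.712) + 181 = 59/5.021 × 4.694 + 181 ≈ 236.16 → 236.
Houston: row 7.939–22.494 (AQI 61–120). (120−61)·(11.426−7.939)/(22.494−7.939) + 61 = 59·3.487/14.555 + 61 ≈ 75.13 → 75.
Santiago 32.366: bracket 22.495–37.711 → index 121–180; slope 59/15.216, offset 9.871.
AQI = 121 + 59/15.216·9.871 ≈ 159.27 ⇒ 159.
Mexico City: 37.800 lies in 37.712–42.733, so I_lo=181, I_hi=240, C_lo=37.712, C_hi=42.733.
(240−181)/(42.733−37.712) × (37.800−37.712) + 181 = 59/5.021 × 0.088 + 181 ≈ 182.03 → 182.
Jakarta 24.469: bracket 22.495–37.711 → index 121–180; slope 59/15.216, offset 1.974.
AQI = 121 + 59/15.216·1.974 ≈ 128.65 ⇒ 129.
AQIs: Kathmandu=236, Houston=75, Santiago=159, Mexico City=182, Jakarta=129. Sum = 236 + 75 + 159 + 182 + 129 = 781.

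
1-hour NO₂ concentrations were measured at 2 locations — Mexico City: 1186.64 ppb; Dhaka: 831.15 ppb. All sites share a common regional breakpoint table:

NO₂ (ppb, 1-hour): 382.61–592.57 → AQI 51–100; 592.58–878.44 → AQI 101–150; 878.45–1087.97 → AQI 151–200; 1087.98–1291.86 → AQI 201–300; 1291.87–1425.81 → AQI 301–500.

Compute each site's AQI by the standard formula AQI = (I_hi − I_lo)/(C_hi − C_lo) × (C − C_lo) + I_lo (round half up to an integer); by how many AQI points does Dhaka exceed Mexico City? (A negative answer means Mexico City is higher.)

-107

Mexico City: row 1087.98–1291.86 (AQI 201–300). (300−201)·(1186.64−1087.98)/(1291.86−1087.98) + 201 = 99·98.66/203.88 + 201 ≈ 248.91 → 249.
Dhaka: 831.15 ∈ [592.58, 878.44] ↔ index [101, 150].
101 + (831.15−592.58)·(150−101)/(878.44−592.58) = 101 + 238.57·49/285.86 ≈ 141.89, so AQI = 142.
AQIs: Mexico City=249, Dhaka=142. Dhaka (142) − Mexico City (249) = -107.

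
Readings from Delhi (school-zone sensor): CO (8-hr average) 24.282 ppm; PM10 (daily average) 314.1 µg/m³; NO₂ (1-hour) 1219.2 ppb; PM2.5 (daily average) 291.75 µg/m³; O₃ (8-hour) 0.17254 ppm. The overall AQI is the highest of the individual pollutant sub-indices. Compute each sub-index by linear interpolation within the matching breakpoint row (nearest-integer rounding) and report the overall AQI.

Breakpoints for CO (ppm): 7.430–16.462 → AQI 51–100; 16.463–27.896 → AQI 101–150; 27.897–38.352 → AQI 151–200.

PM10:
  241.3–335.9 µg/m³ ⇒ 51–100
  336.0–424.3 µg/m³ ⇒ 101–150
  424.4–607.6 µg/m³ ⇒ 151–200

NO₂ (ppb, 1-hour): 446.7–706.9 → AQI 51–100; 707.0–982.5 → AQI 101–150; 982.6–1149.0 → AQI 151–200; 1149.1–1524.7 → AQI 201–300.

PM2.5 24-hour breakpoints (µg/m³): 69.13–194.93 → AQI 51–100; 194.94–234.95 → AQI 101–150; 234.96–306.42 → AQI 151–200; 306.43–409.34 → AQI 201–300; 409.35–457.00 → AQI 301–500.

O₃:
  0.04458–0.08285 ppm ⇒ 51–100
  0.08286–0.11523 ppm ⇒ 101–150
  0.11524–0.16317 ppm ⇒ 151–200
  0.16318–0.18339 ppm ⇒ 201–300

247

CO: row 16.463–27.896 (AQI 101–150). (150−101)·(24.282−16.463)/(27.896−16.463) + 101 = 49·7.819/11.433 + 101 ≈ 134.51 → 135.
PM10: 314.1 lies in 241.3–335.9, so I_lo=51, I_hi=100, C_lo=241.3, C_hi=335.9.
(100−51)/(335.9−241.3) × (314.1−241.3) + 51 = 49/94.6 × 72.8 + 51 ≈ 88.71 → 89.
NO₂: 1219.2 ∈ [1149.1, 1524.7] ↔ index [201, 300].
201 + (1219.2−1149.1)·(300−201)/(1524.7−1149.1) = 201 + 70.1·99/375.6 ≈ 219.48, so AQI = 219.
PM2.5: 291.75 ∈ [234.96, 306.42] ↔ index [151, 200].
151 + (291.75−234.96)·(200−151)/(306.42−234.96) = 151 + 56.79·49/71.46 ≈ 189.94, so AQI = 190.
O₃: row 0.16318–0.18339 (AQI 201–300). (300−201)·(0.17254−0.16318)/(0.18339−0.16318) + 201 = 99·0.00936/0.02021 + 201 ≈ 246.85 → 247.
Sub-indices: CO→135, PM10→89, NO₂→219, PM2.5→190, O₃→247. Overall AQI = max = 247; dominant pollutant is O₃.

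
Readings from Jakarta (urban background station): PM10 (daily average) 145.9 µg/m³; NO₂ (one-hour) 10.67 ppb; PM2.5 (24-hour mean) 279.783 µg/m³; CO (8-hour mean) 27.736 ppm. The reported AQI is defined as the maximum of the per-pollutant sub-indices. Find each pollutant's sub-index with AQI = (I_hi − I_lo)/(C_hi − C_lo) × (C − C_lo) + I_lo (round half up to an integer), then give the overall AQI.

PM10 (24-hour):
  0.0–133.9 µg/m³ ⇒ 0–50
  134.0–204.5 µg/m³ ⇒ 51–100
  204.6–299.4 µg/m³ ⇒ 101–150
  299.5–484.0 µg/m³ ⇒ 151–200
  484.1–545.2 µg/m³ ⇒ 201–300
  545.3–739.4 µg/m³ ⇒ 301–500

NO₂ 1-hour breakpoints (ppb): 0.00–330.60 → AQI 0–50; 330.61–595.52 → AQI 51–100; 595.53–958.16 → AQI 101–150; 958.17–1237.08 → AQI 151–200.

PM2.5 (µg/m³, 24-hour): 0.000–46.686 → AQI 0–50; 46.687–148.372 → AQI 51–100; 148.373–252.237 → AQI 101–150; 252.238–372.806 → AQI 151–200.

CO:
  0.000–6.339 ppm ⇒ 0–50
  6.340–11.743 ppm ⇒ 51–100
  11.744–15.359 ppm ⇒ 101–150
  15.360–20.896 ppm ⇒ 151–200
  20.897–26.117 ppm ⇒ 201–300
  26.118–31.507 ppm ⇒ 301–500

361

PM10 145.9: bracket 134.0–204.5 → index 51–100; slope 49/70.5, offset 11.9.
AQI = 51 + 49/70.5·11.9 ≈ 59.27 ⇒ 59.
NO₂: 10.67 ∈ [0.00, 330.60] ↔ index [0, 50].
0 + (10.67−0.00)·(50−0)/(330.60−0.00) = 0 + 10.67·50/330.60 ≈ 1.61, so AQI = 2.
PM2.5: 279.783 lies in 252.238–372.806, so I_lo=151, I_hi=200, C_lo=252.238, C_hi=372.806.
(200−151)/(372.806−252.238) × (279.783−252.238) + 151 = 49/120.568 × 27.545 + 151 ≈ 162.19 → 162.
CO: 27.736 ∈ [26.118, 31.507] ↔ index [301, 500].
301 + (27.736−26.118)·(500−301)/(31.507−26.118) = 301 + 1.618·199/5.389 ≈ 360.75, so AQI = 361.
Sub-indices: PM10→59, NO₂→2, PM2.5→162, CO→361. Overall AQI = max = 361; dominant pollutant is CO.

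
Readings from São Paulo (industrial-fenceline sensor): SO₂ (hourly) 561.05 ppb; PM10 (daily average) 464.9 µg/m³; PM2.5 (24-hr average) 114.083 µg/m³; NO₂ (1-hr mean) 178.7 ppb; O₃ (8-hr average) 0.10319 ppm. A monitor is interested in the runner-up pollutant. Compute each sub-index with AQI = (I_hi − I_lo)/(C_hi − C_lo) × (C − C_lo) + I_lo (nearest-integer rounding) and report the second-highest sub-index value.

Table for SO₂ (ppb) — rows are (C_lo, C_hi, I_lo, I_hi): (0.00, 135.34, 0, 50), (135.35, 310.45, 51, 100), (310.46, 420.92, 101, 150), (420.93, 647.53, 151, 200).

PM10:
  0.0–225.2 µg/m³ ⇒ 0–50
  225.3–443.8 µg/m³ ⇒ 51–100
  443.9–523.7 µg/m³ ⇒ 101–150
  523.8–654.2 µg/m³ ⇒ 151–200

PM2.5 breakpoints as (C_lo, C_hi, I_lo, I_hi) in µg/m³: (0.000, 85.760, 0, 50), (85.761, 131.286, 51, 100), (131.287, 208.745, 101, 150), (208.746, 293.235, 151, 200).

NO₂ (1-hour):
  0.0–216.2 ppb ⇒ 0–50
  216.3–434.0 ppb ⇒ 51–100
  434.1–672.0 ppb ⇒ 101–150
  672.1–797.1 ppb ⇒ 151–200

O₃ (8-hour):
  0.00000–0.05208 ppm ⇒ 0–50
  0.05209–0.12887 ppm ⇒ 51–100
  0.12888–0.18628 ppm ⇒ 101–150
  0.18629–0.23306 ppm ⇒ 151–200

114

SO₂: 561.05 ∈ [420.93, 647.53] ↔ index [151, 200].
151 + (561.05−420.93)·(200−151)/(647.53−420.93) = 151 + 140.12·49/226.60 ≈ 181.30, so AQI = 181.
PM10: 464.9 lies in 443.9–523.7, so I_lo=101, I_hi=150, C_lo=443.9, C_hi=523.7.
(150−101)/(523.7−443.9) × (464.9−443.9) + 101 = 49/79.8 × 21.0 + 101 ≈ 113.89 → 114.
PM2.5: 114.083 ∈ [85.761, 131.286] ↔ index [51, 100].
51 + (114.083−85.761)·(100−51)/(131.286−85.761) = 51 + 28.322·49/45.525 ≈ 81.48, so AQI = 81.
NO₂: 178.7 lies in 0.0–216.2, so I_lo=0, I_hi=50, C_lo=0.0, C_hi=216.2.
(50−0)/(216.2−0.0) × (178.7−0.0) + 0 = 50/216.2 × 178.7 + 0 ≈ 41.33 → 41.
O₃: row 0.05209–0.12887 (AQI 51–100). (100−51)·(0.10319−0.05209)/(0.12887−0.05209) + 51 = 49·0.05110/0.07678 + 51 ≈ 83.61 → 84.
Sub-indices: SO₂→181, PM10→114, PM2.5→81, NO₂→41, O₃→84. Ranked high→low: 181, 114, 84, 81, 41. Second-highest sub-index = 114.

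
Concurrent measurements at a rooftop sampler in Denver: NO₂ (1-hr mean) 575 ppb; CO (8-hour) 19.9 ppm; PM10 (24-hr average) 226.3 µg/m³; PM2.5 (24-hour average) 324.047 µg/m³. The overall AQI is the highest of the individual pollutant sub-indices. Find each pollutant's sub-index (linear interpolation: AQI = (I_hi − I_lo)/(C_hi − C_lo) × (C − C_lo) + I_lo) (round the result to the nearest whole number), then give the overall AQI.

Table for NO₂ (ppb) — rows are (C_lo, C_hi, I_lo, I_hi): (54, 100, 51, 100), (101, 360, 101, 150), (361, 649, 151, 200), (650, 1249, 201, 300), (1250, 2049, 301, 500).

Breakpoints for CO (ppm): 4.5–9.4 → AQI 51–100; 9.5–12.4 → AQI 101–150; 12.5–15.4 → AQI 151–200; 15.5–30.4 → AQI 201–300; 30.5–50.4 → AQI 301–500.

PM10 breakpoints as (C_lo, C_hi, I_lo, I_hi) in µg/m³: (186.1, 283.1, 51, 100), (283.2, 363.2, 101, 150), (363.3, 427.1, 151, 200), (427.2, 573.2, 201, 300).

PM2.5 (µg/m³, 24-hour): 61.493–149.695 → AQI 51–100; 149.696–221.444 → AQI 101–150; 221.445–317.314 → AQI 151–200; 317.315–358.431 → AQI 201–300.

230

NO₂: 575 lies in 361–649, so I_lo=151, I_hi=200, C_lo=361, C_hi=649.
(200−151)/(649−361) × (575−361) + 151 = 49/288 × 214 + 151 ≈ 187.41 → 187.
CO: row 15.5–30.4 (AQI 201–300). (300−201)·(19.9−15.5)/(30.4−15.5) + 201 = 99·4.4/14.9 + 201 ≈ 230.23 → 230.
PM10: 226.3 ∈ [186.1, 283.1] ↔ index [51, 100].
51 + (226.3−186.1)·(100−51)/(283.1−186.1) = 51 + 40.2·49/97.0 ≈ 71.31, so AQI = 71.
PM2.5 324.047: bracket 317.315–358.431 → index 201–300; slope 99/41.116, offset 6.732.
AQI = 201 + 99/41.116·6.732 ≈ 217.21 ⇒ 217.
Sub-indices: NO₂→187, CO→230, PM10→71, PM2.5→217. Overall AQI = max = 230; dominant pollutant is CO.
AQI 230: Very Unhealthy.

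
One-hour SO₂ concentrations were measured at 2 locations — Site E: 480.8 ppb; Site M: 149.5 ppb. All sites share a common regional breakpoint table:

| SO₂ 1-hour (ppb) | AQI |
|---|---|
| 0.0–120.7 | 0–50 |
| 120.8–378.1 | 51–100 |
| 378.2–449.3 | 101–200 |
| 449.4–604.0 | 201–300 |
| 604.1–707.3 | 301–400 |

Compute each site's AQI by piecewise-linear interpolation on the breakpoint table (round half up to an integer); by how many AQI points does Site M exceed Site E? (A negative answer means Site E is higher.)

Site E: 480.8 lies in 449.4–604.0, so I_lo=201, I_hi=300, C_lo=449.4, C_hi=604.0.
(300−201)/(604.0−449.4) × (480.8−449.4) + 201 = 99/154.6 × 31.4 + 201 ≈ 221.11 → 221.
Site M: 149.5 lies in 120.8–378.1, so I_lo=51, I_hi=100, C_lo=120.8, C_hi=378.1.
(100−51)/(378.1−120.8) × (149.5−120.8) + 51 = 49/257.3 × 28.7 + 51 ≈ 56.47 → 56.
AQIs: Site E=221, Site M=56. Site M (56) − Site E (221) = -165.

-165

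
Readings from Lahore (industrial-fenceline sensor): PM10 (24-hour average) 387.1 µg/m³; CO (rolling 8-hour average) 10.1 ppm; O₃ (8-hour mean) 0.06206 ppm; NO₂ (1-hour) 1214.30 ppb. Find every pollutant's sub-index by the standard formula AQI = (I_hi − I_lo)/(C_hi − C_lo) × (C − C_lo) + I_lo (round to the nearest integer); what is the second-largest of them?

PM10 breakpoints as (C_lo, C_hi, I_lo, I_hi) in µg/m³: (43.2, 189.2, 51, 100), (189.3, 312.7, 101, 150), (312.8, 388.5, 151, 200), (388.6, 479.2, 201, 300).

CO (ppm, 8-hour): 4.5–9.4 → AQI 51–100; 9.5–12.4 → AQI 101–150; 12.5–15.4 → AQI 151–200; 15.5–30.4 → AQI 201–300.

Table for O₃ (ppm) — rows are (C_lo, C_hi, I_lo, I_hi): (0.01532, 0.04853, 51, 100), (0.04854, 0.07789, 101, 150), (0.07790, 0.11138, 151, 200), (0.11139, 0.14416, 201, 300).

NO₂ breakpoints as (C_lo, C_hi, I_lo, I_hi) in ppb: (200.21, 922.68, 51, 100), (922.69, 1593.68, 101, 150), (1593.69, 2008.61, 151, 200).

PM10: row 312.8–388.5 (AQI 151–200). (200−151)·(387.1−312.8)/(388.5−312.8) + 151 = 49·74.3/75.7 + 151 ≈ 199.09 → 199.
CO: 10.1 lies in 9.5–12.4, so I_lo=101, I_hi=150, C_lo=9.5, C_hi=12.4.
(150−101)/(12.4−9.5) × (10.1−9.5) + 101 = 49/2.9 × 0.6 + 101 ≈ 111.14 → 111.
O₃ 0.06206: bracket 0.04854–0.07789 → index 101–150; slope 49/0.02935, offset 0.01352.
AQI = 101 + 49/0.02935·0.01352 ≈ 123.57 ⇒ 124.
NO₂: 1214.30 lies in 922.69–1593.68, so I_lo=101, I_hi=150, C_lo=922.69, C_hi=1593.68.
(150−101)/(1593.68−922.69) × (1214.30−922.69) + 101 = 49/670.99 × 291.61 + 101 ≈ 122.30 → 122.
Sub-indices: PM10→199, CO→111, O₃→124, NO₂→122. Ranked high→low: 199, 124, 122, 111. Second-highest sub-index = 124.

124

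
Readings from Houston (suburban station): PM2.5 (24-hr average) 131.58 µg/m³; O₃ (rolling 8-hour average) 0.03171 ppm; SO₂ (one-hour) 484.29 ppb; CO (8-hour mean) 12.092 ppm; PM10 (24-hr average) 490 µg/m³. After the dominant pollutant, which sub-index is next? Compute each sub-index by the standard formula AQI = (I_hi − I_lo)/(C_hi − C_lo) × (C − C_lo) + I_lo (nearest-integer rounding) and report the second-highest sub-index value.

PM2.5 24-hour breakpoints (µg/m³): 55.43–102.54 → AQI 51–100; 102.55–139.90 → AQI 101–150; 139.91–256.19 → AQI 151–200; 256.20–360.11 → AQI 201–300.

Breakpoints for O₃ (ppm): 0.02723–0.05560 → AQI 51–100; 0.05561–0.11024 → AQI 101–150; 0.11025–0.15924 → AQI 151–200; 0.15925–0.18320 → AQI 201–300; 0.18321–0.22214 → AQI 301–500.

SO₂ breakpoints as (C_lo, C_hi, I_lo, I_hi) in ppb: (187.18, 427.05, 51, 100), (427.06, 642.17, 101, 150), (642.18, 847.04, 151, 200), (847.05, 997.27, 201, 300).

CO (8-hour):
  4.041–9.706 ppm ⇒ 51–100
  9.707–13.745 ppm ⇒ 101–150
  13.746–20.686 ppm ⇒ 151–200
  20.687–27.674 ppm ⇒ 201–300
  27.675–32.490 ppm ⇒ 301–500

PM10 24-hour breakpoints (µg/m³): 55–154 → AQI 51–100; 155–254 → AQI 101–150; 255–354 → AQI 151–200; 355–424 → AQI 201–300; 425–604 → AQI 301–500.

139

PM2.5: row 102.55–139.90 (AQI 101–150). (150−101)·(131.58−102.55)/(139.90−102.55) + 101 = 49·29.03/37.35 + 101 ≈ 139.08 → 139.
O₃: row 0.02723–0.05560 (AQI 51–100). (100−51)·(0.03171−0.02723)/(0.05560−0.02723) + 51 = 49·0.00448/0.02837 + 51 ≈ 58.74 → 59.
SO₂: row 427.06–642.17 (AQI 101–150). (150−101)·(484.29−427.06)/(642.17−427.06) + 101 = 49·57.23/215.11 + 101 ≈ 114.04 → 114.
CO: 12.092 lies in 9.707–13.745, so I_lo=101, I_hi=150, C_lo=9.707, C_hi=13.745.
(150−101)/(13.745−9.707) × (12.092−9.707) + 101 = 49/4.038 × 2.385 + 101 ≈ 129.94 → 130.
PM10: row 425–604 (AQI 301–500). (500−301)·(490−425)/(604−425) + 301 = 199·65/179 + 301 ≈ 373.26 → 373.
Sub-indices: PM2.5→139, O₃→59, SO₂→114, CO→130, PM10→373. Ranked high→low: 373, 139, 130, 114, 59. Second-highest sub-index = 139.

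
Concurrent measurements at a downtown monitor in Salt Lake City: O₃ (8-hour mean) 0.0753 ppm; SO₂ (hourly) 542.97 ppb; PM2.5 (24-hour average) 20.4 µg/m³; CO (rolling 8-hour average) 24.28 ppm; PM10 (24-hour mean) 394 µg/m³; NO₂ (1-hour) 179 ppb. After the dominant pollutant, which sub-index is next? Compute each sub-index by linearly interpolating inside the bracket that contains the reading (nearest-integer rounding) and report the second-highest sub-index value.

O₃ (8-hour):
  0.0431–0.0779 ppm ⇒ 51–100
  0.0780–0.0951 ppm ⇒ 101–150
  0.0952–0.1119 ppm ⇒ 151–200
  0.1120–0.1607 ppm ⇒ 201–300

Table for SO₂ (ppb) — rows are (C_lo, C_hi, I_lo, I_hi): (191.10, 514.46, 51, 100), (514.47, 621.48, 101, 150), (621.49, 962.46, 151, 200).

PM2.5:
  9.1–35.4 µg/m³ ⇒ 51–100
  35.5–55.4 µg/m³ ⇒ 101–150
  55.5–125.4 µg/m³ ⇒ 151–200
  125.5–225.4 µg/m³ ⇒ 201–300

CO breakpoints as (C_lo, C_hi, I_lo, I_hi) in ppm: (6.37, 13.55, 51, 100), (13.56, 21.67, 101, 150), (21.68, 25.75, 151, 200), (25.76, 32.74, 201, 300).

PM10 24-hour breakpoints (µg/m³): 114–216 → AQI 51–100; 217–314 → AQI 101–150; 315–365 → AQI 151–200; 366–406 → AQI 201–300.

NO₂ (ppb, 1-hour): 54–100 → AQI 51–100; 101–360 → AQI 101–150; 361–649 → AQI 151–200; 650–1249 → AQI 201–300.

182

O₃: 0.0753 ∈ [0.0431, 0.0779] ↔ index [51, 100].
51 + (0.0753−0.0431)·(100−51)/(0.0779−0.0431) = 51 + 0.0322·49/0.0348 ≈ 96.34, so AQI = 96.
SO₂: 542.97 ∈ [514.47, 621.48] ↔ index [101, 150].
101 + (542.97−514.47)·(150−101)/(621.48−514.47) = 101 + 28.50·49/107.01 ≈ 114.05, so AQI = 114.
PM2.5: 20.4 lies in 9.1–35.4, so I_lo=51, I_hi=100, C_lo=9.1, C_hi=35.4.
(100−51)/(35.4−9.1) × (20.4−9.1) + 51 = 49/26.3 × 11.3 + 51 ≈ 72.05 → 72.
CO: row 21.68–25.75 (AQI 151–200). (200−151)·(24.28−21.68)/(25.75−21.68) + 151 = 49·2.60/4.07 + 151 ≈ 182.30 → 182.
PM10: 394 ∈ [366, 406] ↔ index [201, 300].
201 + (394−366)·(300−201)/(406−366) = 201 + 28·99/40 ≈ 270.30, so AQI = 270.
NO₂: 179 ∈ [101, 360] ↔ index [101, 150].
101 + (179−101)·(150−101)/(360−101) = 101 + 78·49/259 ≈ 115.76, so AQI = 116.
Sub-indices: O₃→96, SO₂→114, PM2.5→72, CO→182, PM10→270, NO₂→116. Ranked high→low: 270, 182, 116, 114, 96, 72. Second-highest sub-index = 182.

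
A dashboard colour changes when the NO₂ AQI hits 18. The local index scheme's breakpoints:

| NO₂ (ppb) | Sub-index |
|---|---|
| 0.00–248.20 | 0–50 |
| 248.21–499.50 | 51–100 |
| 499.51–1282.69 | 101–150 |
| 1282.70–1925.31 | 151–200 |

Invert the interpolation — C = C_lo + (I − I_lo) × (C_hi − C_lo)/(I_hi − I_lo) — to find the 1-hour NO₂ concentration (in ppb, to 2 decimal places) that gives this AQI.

89.35

AQI 18 lies in the 0–50 band, which corresponds to 0.00–248.20 ppb.
C = 0.00 + (18−0)×(248.20−0.00)/(50−0) = 0.00 + 18×248.20/50 ≈ 89.3520 ppb → 89.35 ppb to 2 dp.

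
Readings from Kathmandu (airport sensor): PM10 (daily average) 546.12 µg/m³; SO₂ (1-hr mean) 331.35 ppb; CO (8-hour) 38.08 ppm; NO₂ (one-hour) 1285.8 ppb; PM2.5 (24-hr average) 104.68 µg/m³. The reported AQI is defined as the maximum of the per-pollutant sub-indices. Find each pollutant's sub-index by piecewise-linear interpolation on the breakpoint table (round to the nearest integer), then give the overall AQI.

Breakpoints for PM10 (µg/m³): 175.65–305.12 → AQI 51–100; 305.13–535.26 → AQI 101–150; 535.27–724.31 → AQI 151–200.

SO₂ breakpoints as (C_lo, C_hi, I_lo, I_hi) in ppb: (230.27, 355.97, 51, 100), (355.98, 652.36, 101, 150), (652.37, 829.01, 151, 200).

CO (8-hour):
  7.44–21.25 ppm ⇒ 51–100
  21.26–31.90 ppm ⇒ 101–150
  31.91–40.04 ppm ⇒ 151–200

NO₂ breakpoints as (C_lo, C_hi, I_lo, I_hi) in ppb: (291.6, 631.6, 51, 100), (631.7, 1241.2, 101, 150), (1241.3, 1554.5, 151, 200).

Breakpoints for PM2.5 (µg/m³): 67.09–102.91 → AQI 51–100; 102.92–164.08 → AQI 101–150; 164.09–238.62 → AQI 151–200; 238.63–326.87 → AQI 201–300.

PM10: 546.12 lies in 535.27–724.31, so I_lo=151, I_hi=200, C_lo=535.27, C_hi=724.31.
(200−151)/(724.31−535.27) × (546.12−535.27) + 151 = 49/189.04 × 10.85 + 151 ≈ 153.81 → 154.
SO₂: 331.35 ∈ [230.27, 355.97] ↔ index [51, 100].
51 + (331.35−230.27)·(100−51)/(355.97−230.27) = 51 + 101.08·49/125.70 ≈ 90.40, so AQI = 90.
CO 38.08: bracket 31.91–40.04 → index 151–200; slope 49/8.13, offset 6.17.
AQI = 151 + 49/8.13·6.17 ≈ 188.19 ⇒ 188.
NO₂: 1285.8 lies in 1241.3–1554.5, so I_lo=151, I_hi=200, C_lo=1241.3, C_hi=1554.5.
(200−151)/(1554.5−1241.3) × (1285.8−1241.3) + 151 = 49/313.2 × 44.5 + 151 ≈ 157.96 → 158.
PM2.5: 104.68 lies in 102.92–164.08, so I_lo=101, I_hi=150, C_lo=102.92, C_hi=164.08.
(150−101)/(164.08−102.92) × (104.68−102.92) + 101 = 49/61.16 × 1.76 + 101 ≈ 102.41 → 102.
Sub-indices: PM10→154, SO₂→90, CO→188, NO₂→158, PM2.5→102. Overall AQI = max = 188; dominant pollutant is CO.
AQI 188: Unhealthy.

188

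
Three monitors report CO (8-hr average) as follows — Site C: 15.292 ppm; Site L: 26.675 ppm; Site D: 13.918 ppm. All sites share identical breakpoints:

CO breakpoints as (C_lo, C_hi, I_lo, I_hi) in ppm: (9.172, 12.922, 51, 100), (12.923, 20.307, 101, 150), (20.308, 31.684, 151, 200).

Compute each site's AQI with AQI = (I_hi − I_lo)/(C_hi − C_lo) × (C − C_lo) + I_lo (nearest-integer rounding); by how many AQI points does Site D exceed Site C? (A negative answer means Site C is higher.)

-9

Site C: 15.292 lies in 12.923–20.307, so I_lo=101, I_hi=150, C_lo=12.923, C_hi=20.307.
(150−101)/(20.307−12.923) × (15.292−12.923) + 101 = 49/7.384 × 2.369 + 101 ≈ 116.72 → 117.
Site L: 26.675 ∈ [20.308, 31.684] ↔ index [151, 200].
151 + (26.675−20.308)·(200−151)/(31.684−20.308) = 151 + 6.367·49/11.376 ≈ 178.42, so AQI = 178.
Site D 13.918: bracket 12.923–20.307 → index 101–150; slope 49/7.384, offset 0.995.
AQI = 101 + 49/7.384·0.995 ≈ 107.60 ⇒ 108.
AQIs: Site C=117, Site L=178, Site D=108. Site D (108) − Site C (117) = -9.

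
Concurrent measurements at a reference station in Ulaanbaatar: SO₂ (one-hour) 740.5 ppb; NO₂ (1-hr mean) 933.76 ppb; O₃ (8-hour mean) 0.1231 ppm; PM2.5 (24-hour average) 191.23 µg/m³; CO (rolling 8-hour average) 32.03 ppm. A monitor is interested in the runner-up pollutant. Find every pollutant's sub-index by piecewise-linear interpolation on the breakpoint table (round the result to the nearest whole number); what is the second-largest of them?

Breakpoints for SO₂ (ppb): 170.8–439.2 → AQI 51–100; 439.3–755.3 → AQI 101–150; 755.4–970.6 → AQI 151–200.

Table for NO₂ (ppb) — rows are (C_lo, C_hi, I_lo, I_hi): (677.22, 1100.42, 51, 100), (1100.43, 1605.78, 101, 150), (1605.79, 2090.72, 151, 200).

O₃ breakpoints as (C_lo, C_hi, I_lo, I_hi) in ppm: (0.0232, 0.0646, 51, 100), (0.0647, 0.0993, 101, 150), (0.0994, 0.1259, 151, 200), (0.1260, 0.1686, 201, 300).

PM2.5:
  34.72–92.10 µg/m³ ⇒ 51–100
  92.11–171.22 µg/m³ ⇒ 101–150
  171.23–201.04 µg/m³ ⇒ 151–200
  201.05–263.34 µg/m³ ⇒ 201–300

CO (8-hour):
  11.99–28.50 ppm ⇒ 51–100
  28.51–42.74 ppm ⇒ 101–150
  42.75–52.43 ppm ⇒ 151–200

SO₂: 740.5 ∈ [439.3, 755.3] ↔ index [101, 150].
101 + (740.5−439.3)·(150−101)/(755.3−439.3) = 101 + 301.2·49/316.0 ≈ 147.71, so AQI = 148.
NO₂: 933.76 ∈ [677.22, 1100.42] ↔ index [51, 100].
51 + (933.76−677.22)·(100−51)/(1100.42−677.22) = 51 + 256.54·49/423.20 ≈ 80.70, so AQI = 81.
O₃: 0.1231 ∈ [0.0994, 0.1259] ↔ index [151, 200].
151 + (0.1231−0.0994)·(200−151)/(0.1259−0.0994) = 151 + 0.0237·49/0.0265 ≈ 194.82, so AQI = 195.
PM2.5: 191.23 lies in 171.23–201.04, so I_lo=151, I_hi=200, C_lo=171.23, C_hi=201.04.
(200−151)/(201.04−171.23) × (191.23−171.23) + 151 = 49/29.81 × 20.00 + 151 ≈ 183.87 → 184.
CO: row 28.51–42.74 (AQI 101–150). (150−101)·(32.03−28.51)/(42.74−28.51) + 101 = 49·3.52/14.23 + 101 ≈ 113.12 → 113.
Sub-indices: SO₂→148, NO₂→81, O₃→195, PM2.5→184, CO→113. Ranked high→low: 195, 184, 148, 113, 81. Second-highest sub-index = 184.

184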